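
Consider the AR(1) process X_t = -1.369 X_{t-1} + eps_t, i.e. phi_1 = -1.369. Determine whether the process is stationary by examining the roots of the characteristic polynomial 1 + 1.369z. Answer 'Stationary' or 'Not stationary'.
\text{Not stationary}

The AR(p) characteristic polynomial is P(z) = 1 + 1.369z.
Stationarity requires all roots to lie outside the unit circle, i.e. |z| > 1 for every root.
This is linear in z: 1 + (1.369) z = 0  =>  z = -1/(1.369) = -0.73046,  |z| = 0.73046.
Moduli of all roots: 0.7305.
All moduli strictly greater than 1? No.
Verdict: Not stationary.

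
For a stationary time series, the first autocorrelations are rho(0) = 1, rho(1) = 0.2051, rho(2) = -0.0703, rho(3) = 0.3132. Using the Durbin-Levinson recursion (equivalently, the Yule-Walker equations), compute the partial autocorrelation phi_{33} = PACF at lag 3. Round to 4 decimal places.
\phi_{33} = 0.3740

The PACF at lag k is phi_{kk}, the last component of the solution
to the Yule-Walker system G_k phi = r_k where
  (G_k)_{ij} = rho(|i - j|), (r_k)_i = rho(i), i,j = 1..k.
Equivalently, Durbin-Levinson gives phi_{kk} iteratively:
  phi_{11} = rho(1)
  phi_{kk} = [rho(k) - sum_{j=1..k-1} phi_{k-1,j} rho(k-j)]
            / [1 - sum_{j=1..k-1} phi_{k-1,j} rho(j)],
  phi_{k,j} = phi_{k-1,j} - phi_{kk} phi_{k-1,k-j},  j = 1..k-1.
Step k = 1:
  phi_11 = rho(1) = 0.2051.
Step k = 2:
  phi_22 = [rho(2) - phi_11 rho(1)] / [1 - phi_11 rho(1)] = [-0.0703 - (0.2051)(0.2051)] / [1 - (0.2051)(0.2051)]
         = -0.11236601 / 0.95793399 = -0.1173.
  Update: phi_21 = phi_11 - phi_22 phi_11 = 0.2051 - (-0.1173)(0.2051) = 0.229158.
Step k = 3:
  phi_33 = [rho(3) - phi_21 rho(2) - phi_22 rho(1)] / [1 - phi_21 rho(1) - phi_22 rho(2)]
    numerator   = 0.3132 - (0.229158)(-0.0703) - (-0.1173)(0.2051) = 0.35336813
    denominator = 1 - (0.229158)(0.2051) - (-0.1173)(-0.0703) = 0.94475342
  phi_33 = 0.35336813 / 0.94475342 = 0.374.
Therefore phi_{33} = 0.3740.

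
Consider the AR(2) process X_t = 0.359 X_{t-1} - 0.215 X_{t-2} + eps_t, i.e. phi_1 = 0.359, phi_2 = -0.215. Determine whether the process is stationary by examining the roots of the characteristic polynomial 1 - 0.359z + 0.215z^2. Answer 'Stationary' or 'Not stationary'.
\text{Stationary}

The AR(p) characteristic polynomial is P(z) = 1 - 0.359z + 0.215z^2.
Stationarity requires all roots to lie outside the unit circle, i.e. |z| > 1 for every root.
Set 1 + (-0.359) z + (0.215) z^2 = 0, i.e. a z^2 + b z + c = 0 with a = 0.215, b = -0.359, c = 1.
Discriminant D = b^2 - 4ac = (-0.359)^2 - 4*(0.215)*1 = 0.128881 - (0.86) = -0.731119.
D < 0, so the roots are the complex-conjugate pair z = (-b +/- i sqrt(-D)) / (2a) = 0.8349 +/- 1.9885i.
For a conjugate pair |z|^2 = z * conj(z) = (product of roots) = c/a = 1/(0.215) = 4.651163, so |z| = sqrt(4.651163) = 2.1567 for both roots.
Moduli of all roots: 2.1567, 2.1567.
All moduli strictly greater than 1? Yes.
Verdict: Stationary.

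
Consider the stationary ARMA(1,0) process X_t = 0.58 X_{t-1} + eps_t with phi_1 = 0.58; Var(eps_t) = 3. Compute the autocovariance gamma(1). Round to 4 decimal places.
\gamma(1) = 2.6221

Multiply the model equation by X_{t-k} and take expectations. With theta_0 = psi_0 = 1 and psi_j the MA(infinity) weights, this gives
  gamma(k) - sum_i phi_i gamma(k-i) = c_k,
  c_k = sigma^2 * sum_{j=k..q} theta_j psi_{j-k}   (c_k = 0 for k > q),
using gamma(-m) = gamma(m).
Pure AR (q = 0): c_0 = sigma^2 = 3, c_k = 0 for k >= 1.
Equations for k = 0 and k = 1 (AR order 1):
  gamma(0) = phi_1 gamma(1) + c_0
  gamma(1) = phi_1 gamma(0) + c_1
Substituting the second into the first: gamma(0) (1 - phi_1^2) = c_0 + phi_1 c_1, so
  gamma(0) = c_0 / (1 - phi_1^2) = 3 / (1 - (0.58)^2) = 3 / 0.6636 = 4.520796.
  gamma(1) = phi_1 gamma(0) = (0.58)(4.520796) = 2.622061.
Therefore gamma(1) = 2.6221 (to 4 decimal places).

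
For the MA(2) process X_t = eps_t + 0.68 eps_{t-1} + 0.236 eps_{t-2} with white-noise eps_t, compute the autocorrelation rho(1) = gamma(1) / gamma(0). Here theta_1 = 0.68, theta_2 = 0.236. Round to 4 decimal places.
\rho(1) = 0.5536

For an MA(q) process with theta_0 = 1, the autocovariance is
  gamma(k) = sigma^2 * sum_{i=0..q-k} theta_i * theta_{i+k},
and rho(k) = gamma(k) / gamma(0). Sigma^2 cancels.
  numerator   = (1)*(0.68) + (0.68)*(0.236) = 0.84048.
  denominator = (1)^2 + (0.68)^2 + (0.236)^2 = 1.518096.
  rho(1) = 0.84048 / 1.518096 = 0.5536.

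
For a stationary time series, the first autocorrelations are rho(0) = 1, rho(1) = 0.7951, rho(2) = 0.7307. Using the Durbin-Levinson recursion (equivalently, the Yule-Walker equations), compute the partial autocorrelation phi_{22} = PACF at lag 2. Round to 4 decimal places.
\phi_{22} = 0.2678

The PACF at lag k is phi_{kk}, the last component of the solution
to the Yule-Walker system G_k phi = r_k where
  (G_k)_{ij} = rho(|i - j|), (r_k)_i = rho(i), i,j = 1..k.
Equivalently, Durbin-Levinson gives phi_{kk} iteratively:
  phi_{11} = rho(1)
  phi_{kk} = [rho(k) - sum_{j=1..k-1} phi_{k-1,j} rho(k-j)]
            / [1 - sum_{j=1..k-1} phi_{k-1,j} rho(j)],
  phi_{k,j} = phi_{k-1,j} - phi_{kk} phi_{k-1,k-j},  j = 1..k-1.
Step k = 1:
  phi_11 = rho(1) = 0.7951.
Step k = 2:
  phi_22 = [rho(2) - phi_11 rho(1)] / [1 - phi_11 rho(1)] = [0.7307 - (0.7951)(0.7951)] / [1 - (0.7951)(0.7951)]
         = 0.09851599 / 0.36781599 = 0.2678.
Therefore phi_{22} = 0.2678.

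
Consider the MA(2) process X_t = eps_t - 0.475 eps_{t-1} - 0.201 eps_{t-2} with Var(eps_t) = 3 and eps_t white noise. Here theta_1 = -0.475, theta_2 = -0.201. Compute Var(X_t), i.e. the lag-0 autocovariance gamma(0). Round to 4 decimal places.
\gamma(0) = 3.7981

For an MA(q) process X_t = eps_t + sum_i theta_i eps_{t-i} with
Var(eps_t) = sigma^2, the variance is
  gamma(0) = sigma^2 * (1 + sum_i theta_i^2).
  sum_i theta_i^2 = (-0.475)^2 + (-0.201)^2 = 0.225625 + 0.040401 = 0.266026.
  gamma(0) = 3 * (1 + 0.266026) = 3 * 1.266026 = 3.798078, which rounds to 3.7981.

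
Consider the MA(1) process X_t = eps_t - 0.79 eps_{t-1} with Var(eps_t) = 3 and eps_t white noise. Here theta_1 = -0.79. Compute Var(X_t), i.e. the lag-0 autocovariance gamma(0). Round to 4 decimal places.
\gamma(0) = 4.8723

For an MA(q) process X_t = eps_t + sum_i theta_i eps_{t-i} with
Var(eps_t) = sigma^2, the variance is
  gamma(0) = sigma^2 * (1 + sum_i theta_i^2).
  sum_i theta_i^2 = (-0.79)^2 = 0.6241.
  gamma(0) = 3 * (1 + 0.6241) = 3 * 1.6241 = 4.8723.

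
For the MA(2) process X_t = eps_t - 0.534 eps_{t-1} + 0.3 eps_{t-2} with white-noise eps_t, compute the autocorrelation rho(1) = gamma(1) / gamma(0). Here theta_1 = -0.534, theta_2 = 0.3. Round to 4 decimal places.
\rho(1) = -0.5048

For an MA(q) process with theta_0 = 1, the autocovariance is
  gamma(k) = sigma^2 * sum_{i=0..q-k} theta_i * theta_{i+k},
and rho(k) = gamma(k) / gamma(0). Sigma^2 cancels.
  numerator   = (1)*(-0.534) + (-0.534)*(0.3) = -0.6942.
  denominator = (1)^2 + (-0.534)^2 + (0.3)^2 = 1.375156.
  rho(1) = -0.6942 / 1.375156 = -0.5048.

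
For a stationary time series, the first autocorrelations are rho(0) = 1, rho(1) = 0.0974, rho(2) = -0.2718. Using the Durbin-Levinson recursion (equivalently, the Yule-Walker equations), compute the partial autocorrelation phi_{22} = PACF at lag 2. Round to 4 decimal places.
\phi_{22} = -0.2840

The PACF at lag k is phi_{kk}, the last component of the solution
to the Yule-Walker system G_k phi = r_k where
  (G_k)_{ij} = rho(|i - j|), (r_k)_i = rho(i), i,j = 1..k.
Equivalently, Durbin-Levinson gives phi_{kk} iteratively:
  phi_{11} = rho(1)
  phi_{kk} = [rho(k) - sum_{j=1..k-1} phi_{k-1,j} rho(k-j)]
            / [1 - sum_{j=1..k-1} phi_{k-1,j} rho(j)],
  phi_{k,j} = phi_{k-1,j} - phi_{kk} phi_{k-1,k-j},  j = 1..k-1.
Step k = 1:
  phi_11 = rho(1) = 0.0974.
Step k = 2:
  phi_22 = [rho(2) - phi_11 rho(1)] / [1 - phi_11 rho(1)] = [-0.2718 - (0.0974)(0.0974)] / [1 - (0.0974)(0.0974)]
         = -0.28128676 / 0.99051324 = -0.284.
Therefore phi_{22} = -0.2840.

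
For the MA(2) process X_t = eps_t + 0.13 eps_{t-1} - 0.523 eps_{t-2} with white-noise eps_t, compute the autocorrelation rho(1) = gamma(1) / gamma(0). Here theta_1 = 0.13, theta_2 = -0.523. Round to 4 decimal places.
\rho(1) = 0.0481

For an MA(q) process with theta_0 = 1, the autocovariance is
  gamma(k) = sigma^2 * sum_{i=0..q-k} theta_i * theta_{i+k},
and rho(k) = gamma(k) / gamma(0). Sigma^2 cancels.
  numerator   = (1)*(0.13) + (0.13)*(-0.523) = 0.06201.
  denominator = (1)^2 + (0.13)^2 + (-0.523)^2 = 1.290429.
  rho(1) = 0.06201 / 1.290429 = 0.0481.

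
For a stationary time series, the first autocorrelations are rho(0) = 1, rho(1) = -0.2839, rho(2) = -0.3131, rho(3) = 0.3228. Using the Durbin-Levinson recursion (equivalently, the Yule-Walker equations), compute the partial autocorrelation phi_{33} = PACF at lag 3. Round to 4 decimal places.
\phi_{33} = 0.0989

The PACF at lag k is phi_{kk}, the last component of the solution
to the Yule-Walker system G_k phi = r_k where
  (G_k)_{ij} = rho(|i - j|), (r_k)_i = rho(i), i,j = 1..k.
Equivalently, Durbin-Levinson gives phi_{kk} iteratively:
  phi_{11} = rho(1)
  phi_{kk} = [rho(k) - sum_{j=1..k-1} phi_{k-1,j} rho(k-j)]
            / [1 - sum_{j=1..k-1} phi_{k-1,j} rho(j)],
  phi_{k,j} = phi_{k-1,j} - phi_{kk} phi_{k-1,k-j},  j = 1..k-1.
Step k = 1:
  phi_11 = rho(1) = -0.2839.
Step k = 2:
  phi_22 = [rho(2) - phi_11 rho(1)] / [1 - phi_11 rho(1)] = [-0.3131 - (-0.2839)(-0.2839)] / [1 - (-0.2839)(-0.2839)]
         = -0.39369921 / 0.91940079 = -0.428213.
  Update: phi_21 = phi_11 - phi_22 phi_11 = -0.2839 - (-0.428213)(-0.2839) = -0.40547.
Step k = 3:
  phi_33 = [rho(3) - phi_21 rho(2) - phi_22 rho(1)] / [1 - phi_21 rho(1) - phi_22 rho(2)]
    numerator   = 0.3228 - (-0.40547)(-0.3131) - (-0.428213)(-0.2839) = 0.07427784
    denominator = 1 - (-0.40547)(-0.2839) - (-0.428213)(-0.3131) = 0.75081374
  phi_33 = 0.07427784 / 0.75081374 = 0.0989.
Therefore phi_{33} = 0.0989.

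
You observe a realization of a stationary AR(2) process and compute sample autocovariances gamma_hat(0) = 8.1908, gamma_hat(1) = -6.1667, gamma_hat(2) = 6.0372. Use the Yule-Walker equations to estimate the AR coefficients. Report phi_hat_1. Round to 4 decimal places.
\hat\phi_{1} = -0.4570

The Yule-Walker equations for an AR(p) process read, in matrix form,
  Gamma_p phi = r_p,   with   (Gamma_p)_{ij} = gamma(|i - j|),
                       (r_p)_i = gamma(i),   i,j = 1..p.
Substitute the sample gammas (Toeplitz matrix and right-hand side of size 2):
  Gamma_p = [[8.1908, -6.1667], [-6.1667, 8.1908]]
  r_p     = [-6.1667, 6.0372]
Written out:
  8.1908 phi_1 - 6.1667 phi_2 = -6.1667
  -6.1667 phi_1 + 8.1908 phi_2 = 6.0372
Solve by Cramer's rule:
  det = gamma(0)^2 - gamma(1)^2 = (8.1908)^2 - (-6.1667)^2 = 67.08920464 - 38.02818889 = 29.06101575
  phi_hat_1 = [gamma(1) gamma(0) - gamma(1) gamma(2)] / det = [(-6.1667)(8.1908) - (-6.1667)(6.0372)] / 29.06101575 = -13.28060512 / 29.06101575 = -0.457
  phi_hat_2 = [gamma(0) gamma(2) - gamma(1)^2] / det = [(8.1908)(6.0372) - (-6.1667)^2] / 29.06101575 = 11.42130887 / 29.06101575 = 0.393
So phi_hat = [-0.4570, 0.3930].
Therefore phi_hat_1 = -0.4570.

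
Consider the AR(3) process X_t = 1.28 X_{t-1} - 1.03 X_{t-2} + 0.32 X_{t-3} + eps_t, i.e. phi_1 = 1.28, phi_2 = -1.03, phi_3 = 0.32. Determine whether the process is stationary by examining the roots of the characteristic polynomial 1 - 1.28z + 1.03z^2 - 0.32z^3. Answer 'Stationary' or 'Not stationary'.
\text{Stationary}

The AR(p) characteristic polynomial is P(z) = 1 - 1.28z + 1.03z^2 - 0.32z^3.
Stationarity requires all roots to lie outside the unit circle, i.e. |z| > 1 for every root.
Degree 3: look for a simple real root z0 first, then factor out (1 - z/z0) and solve the remaining quadratic.
Testing z0 = 2: P(2) = 1 + (-1.28)(2) + (1.03)(2)^2 + (-0.32)(2)^3
  = 1 + (-2.56) + (4.12) + (-2.56) = 0.  So z_0 = 2 is a root, |z_0| = 2.
Divide out the factor (1 - 0.5 z) = (1 - z/z0) (since 1/z0 = 0.5):
  P(z) = (1 - 0.5 z)(1 + (-0.78) z + (0.64) z^2)
  [check: z-coef -0.78 - (0.5) = -1.28; z^2-coef 0.64 - (0.5)(-0.78) = 1.03; z^3-coef -(0.5)(0.64) = -0.32.]
Remaining roots from the quadratic factor 1 + (-0.78) z + (0.64) z^2:
  Set 1 + (-0.78) z + (0.64) z^2 = 0, i.e. a z^2 + b z + c = 0 with a = 0.64, b = -0.78, c = 1.
  Discriminant D = b^2 - 4ac = (-0.78)^2 - 4*(0.64)*1 = 0.6084 - (2.56) = -1.9516.
  D < 0, so the roots are the complex-conjugate pair z = (-b +/- i sqrt(-D)) / (2a) = 0.6094 +/- 1.0914i.
  For a conjugate pair |z|^2 = z * conj(z) = (product of roots) = c/a = 1/(0.64) = 1.5625, so |z| = sqrt(1.5625) = 1.25 for both roots.
Moduli of all roots: 2.0000, 1.2500, 1.2500.
All moduli strictly greater than 1? Yes.
Verdict: Stationary.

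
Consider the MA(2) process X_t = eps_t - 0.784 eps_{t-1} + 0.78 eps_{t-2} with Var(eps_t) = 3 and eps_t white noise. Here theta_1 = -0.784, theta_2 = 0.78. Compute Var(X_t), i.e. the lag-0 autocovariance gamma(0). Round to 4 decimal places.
\gamma(0) = 6.6692

For an MA(q) process X_t = eps_t + sum_i theta_i eps_{t-i} with
Var(eps_t) = sigma^2, the variance is
  gamma(0) = sigma^2 * (1 + sum_i theta_i^2).
  sum_i theta_i^2 = (-0.784)^2 + (0.78)^2 = 0.614656 + 0.6084 = 1.223056.
  gamma(0) = 3 * (1 + 1.223056) = 3 * 2.223056 = 6.669168, which rounds to 6.6692.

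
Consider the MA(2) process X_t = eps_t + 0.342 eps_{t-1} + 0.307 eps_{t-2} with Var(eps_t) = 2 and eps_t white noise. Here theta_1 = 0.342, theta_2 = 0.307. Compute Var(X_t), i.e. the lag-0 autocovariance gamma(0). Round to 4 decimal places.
\gamma(0) = 2.4224

For an MA(q) process X_t = eps_t + sum_i theta_i eps_{t-i} with
Var(eps_t) = sigma^2, the variance is
  gamma(0) = sigma^2 * (1 + sum_i theta_i^2).
  sum_i theta_i^2 = (0.342)^2 + (0.307)^2 = 0.116964 + 0.094249 = 0.211213.
  gamma(0) = 2 * (1 + 0.211213) = 2 * 1.211213 = 2.422426, which rounds to 2.4224.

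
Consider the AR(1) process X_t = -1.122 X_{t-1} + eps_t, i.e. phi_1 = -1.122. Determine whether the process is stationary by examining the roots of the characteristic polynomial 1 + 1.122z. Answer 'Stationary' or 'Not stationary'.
\text{Not stationary}

The AR(p) characteristic polynomial is P(z) = 1 + 1.122z.
Stationarity requires all roots to lie outside the unit circle, i.e. |z| > 1 for every root.
This is linear in z: 1 + (1.122) z = 0  =>  z = -1/(1.122) = -0.891266,  |z| = 0.891266.
Moduli of all roots: 0.8913.
All moduli strictly greater than 1? No.
Verdict: Not stationary.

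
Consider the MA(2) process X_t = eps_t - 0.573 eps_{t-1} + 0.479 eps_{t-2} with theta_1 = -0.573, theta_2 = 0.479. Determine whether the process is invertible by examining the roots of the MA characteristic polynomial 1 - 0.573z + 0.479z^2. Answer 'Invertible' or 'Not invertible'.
\text{Invertible}

The MA(q) characteristic polynomial is P(z) = 1 - 0.573z + 0.479z^2.
Invertibility requires all roots to lie outside the unit circle, i.e. |z| > 1 for every root.
Set 1 + (-0.573) z + (0.479) z^2 = 0, i.e. a z^2 + b z + c = 0 with a = 0.479, b = -0.573, c = 1.
Discriminant D = b^2 - 4ac = (-0.573)^2 - 4*(0.479)*1 = 0.328329 - (1.916) = -1.587671.
D < 0, so the roots are the complex-conjugate pair z = (-b +/- i sqrt(-D)) / (2a) = 0.5981 +/- 1.3153i.
For a conjugate pair |z|^2 = z * conj(z) = (product of roots) = c/a = 1/(0.479) = 2.087683, so |z| = sqrt(2.087683) = 1.4449 for both roots.
Moduli of all roots: 1.4449, 1.4449.
All moduli strictly greater than 1? Yes.
Verdict: Invertible.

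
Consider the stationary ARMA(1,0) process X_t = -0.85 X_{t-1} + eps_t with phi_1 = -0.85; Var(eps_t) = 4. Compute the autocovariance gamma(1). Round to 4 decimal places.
\gamma(1) = -12.2523

Multiply the model equation by X_{t-k} and take expectations. With theta_0 = psi_0 = 1 and psi_j the MA(infinity) weights, this gives
  gamma(k) - sum_i phi_i gamma(k-i) = c_k,
  c_k = sigma^2 * sum_{j=k..q} theta_j psi_{j-k}   (c_k = 0 for k > q),
using gamma(-m) = gamma(m).
Pure AR (q = 0): c_0 = sigma^2 = 4, c_k = 0 for k >= 1.
Equations for k = 0 and k = 1 (AR order 1):
  gamma(0) = phi_1 gamma(1) + c_0
  gamma(1) = phi_1 gamma(0) + c_1
Substituting the second into the first: gamma(0) (1 - phi_1^2) = c_0 + phi_1 c_1, so
  gamma(0) = c_0 / (1 - phi_1^2) = 4 / (1 - (-0.85)^2) = 4 / 0.2775 = 14.414414.
  gamma(1) = phi_1 gamma(0) = (-0.85)(14.414414) = -12.252252.
Therefore gamma(1) = -12.2523 (to 4 decimal places).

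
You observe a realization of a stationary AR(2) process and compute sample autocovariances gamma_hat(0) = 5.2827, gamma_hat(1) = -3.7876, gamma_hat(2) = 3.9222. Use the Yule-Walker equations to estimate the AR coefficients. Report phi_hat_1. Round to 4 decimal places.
\hat\phi_{1} = -0.3800

The Yule-Walker equations for an AR(p) process read, in matrix form,
  Gamma_p phi = r_p,   with   (Gamma_p)_{ij} = gamma(|i - j|),
                       (r_p)_i = gamma(i),   i,j = 1..p.
Substitute the sample gammas (Toeplitz matrix and right-hand side of size 2):
  Gamma_p = [[5.2827, -3.7876], [-3.7876, 5.2827]]
  r_p     = [-3.7876, 3.9222]
Written out:
  5.2827 phi_1 - 3.7876 phi_2 = -3.7876
  -3.7876 phi_1 + 5.2827 phi_2 = 3.9222
Solve by Cramer's rule:
  det = gamma(0)^2 - gamma(1)^2 = (5.2827)^2 - (-3.7876)^2 = 27.90691929 - 14.34591376 = 13.56100553
  phi_hat_1 = [gamma(1) gamma(0) - gamma(1) gamma(2)] / det = [(-3.7876)(5.2827) - (-3.7876)(3.9222)] / 13.56100553 = -5.1530298 / 13.56100553 = -0.38
  phi_hat_2 = [gamma(0) gamma(2) - gamma(1)^2] / det = [(5.2827)(3.9222) - (-3.7876)^2] / 13.56100553 = 6.37389218 / 13.56100553 = 0.47
So phi_hat = [-0.3800, 0.4700].
Therefore phi_hat_1 = -0.3800.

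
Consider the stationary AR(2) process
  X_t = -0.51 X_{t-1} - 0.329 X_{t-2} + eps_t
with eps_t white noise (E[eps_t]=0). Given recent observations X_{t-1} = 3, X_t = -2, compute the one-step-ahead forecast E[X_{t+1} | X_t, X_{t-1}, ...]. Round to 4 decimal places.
E[X_{t+1} \mid \mathcal F_t] = 0.0330

For an AR(p) model X_t = c + sum_i phi_i X_{t-i} + eps_t, the
one-step-ahead conditional mean is
  E[X_{t+1} | X_t, ...] = c + sum_i phi_i X_{t+1-i}.
Substitute known values:
  E[X_{t+1} | ...] = (-0.51) * (-2) + (-0.329) * (3)
                   = 0.0330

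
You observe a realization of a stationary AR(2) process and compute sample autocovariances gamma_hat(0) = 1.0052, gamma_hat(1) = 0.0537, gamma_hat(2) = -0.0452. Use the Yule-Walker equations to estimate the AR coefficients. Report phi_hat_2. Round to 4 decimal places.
\hat\phi_{2} = -0.0480

The Yule-Walker equations for an AR(p) process read, in matrix form,
  Gamma_p phi = r_p,   with   (Gamma_p)_{ij} = gamma(|i - j|),
                       (r_p)_i = gamma(i),   i,j = 1..p.
Substitute the sample gammas (Toeplitz matrix and right-hand side of size 2):
  Gamma_p = [[1.0052, 0.0537], [0.0537, 1.0052]]
  r_p     = [0.0537, -0.0452]
Written out:
  1.0052 phi_1 + 0.0537 phi_2 = 0.0537
  0.0537 phi_1 + 1.0052 phi_2 = -0.0452
Solve by Cramer's rule:
  det = gamma(0)^2 - gamma(1)^2 = (1.0052)^2 - (0.0537)^2 = 1.01042704 - 0.00288369 = 1.00754335
  phi_hat_1 = [gamma(1) gamma(0) - gamma(1) gamma(2)] / det = [(0.0537)(1.0052) - (0.0537)(-0.0452)] / 1.00754335 = 0.05640648 / 1.00754335 = 0.056
  phi_hat_2 = [gamma(0) gamma(2) - gamma(1)^2] / det = [(1.0052)(-0.0452) - (0.0537)^2] / 1.00754335 = -0.04831873 / 1.00754335 = -0.048
So phi_hat = [0.0560, -0.0480].
Therefore phi_hat_2 = -0.0480.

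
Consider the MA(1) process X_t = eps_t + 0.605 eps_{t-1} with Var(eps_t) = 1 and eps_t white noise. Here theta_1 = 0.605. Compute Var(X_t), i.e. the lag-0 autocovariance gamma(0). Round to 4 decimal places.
\gamma(0) = 1.3660

For an MA(q) process X_t = eps_t + sum_i theta_i eps_{t-i} with
Var(eps_t) = sigma^2, the variance is
  gamma(0) = sigma^2 * (1 + sum_i theta_i^2).
  sum_i theta_i^2 = (0.605)^2 = 0.366025.
  gamma(0) = 1 * (1 + 0.366025) = 1 * 1.366025 = 1.366025, which rounds to 1.3660.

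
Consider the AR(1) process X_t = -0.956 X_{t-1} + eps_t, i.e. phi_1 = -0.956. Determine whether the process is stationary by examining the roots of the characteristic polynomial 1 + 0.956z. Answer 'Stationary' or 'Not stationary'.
\text{Stationary}

The AR(p) characteristic polynomial is P(z) = 1 + 0.956z.
Stationarity requires all roots to lie outside the unit circle, i.e. |z| > 1 for every root.
This is linear in z: 1 + (0.956) z = 0  =>  z = -1/(0.956) = -1.046025,  |z| = 1.046025.
Moduli of all roots: 1.0460.
All moduli strictly greater than 1? Yes.
Verdict: Stationary.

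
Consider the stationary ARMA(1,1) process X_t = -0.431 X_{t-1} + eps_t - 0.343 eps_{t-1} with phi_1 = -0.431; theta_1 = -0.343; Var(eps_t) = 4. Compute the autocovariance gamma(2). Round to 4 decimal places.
\gamma(2) = 1.8811

Multiply the model equation by X_{t-k} and take expectations. With theta_0 = psi_0 = 1 and psi_j the MA(infinity) weights, this gives
  gamma(k) - sum_i phi_i gamma(k-i) = c_k,
  c_k = sigma^2 * sum_{j=k..q} theta_j psi_{j-k}   (c_k = 0 for k > q),
using gamma(-m) = gamma(m).
psi-weights needed (psi_j = theta_j + sum_i phi_i psi_{j-i}):
  psi_1 = theta_1 + phi_1 = -0.343 + (-0.431) = -0.774
Right-hand sides:
  c_0 = sigma^2 (1 + theta_1 psi_1) = 4 * (1 + (-0.343)(-0.774)) = 4 * 1.265482 = 5.061928
  c_1 = sigma^2 theta_1 = 4 * (-0.343) = -1.372
  c_2 = 0
Equations for k = 0 and k = 1 (AR order 1):
  gamma(0) = phi_1 gamma(1) + c_0
  gamma(1) = phi_1 gamma(0) + c_1
Substituting the second into the first: gamma(0) (1 - phi_1^2) = c_0 + phi_1 c_1, so
  gamma(0) = (c_0 + phi_1 c_1) / (1 - phi_1^2) = (5.061928 + (-0.431)(-1.372)) / (1 - (-0.431)^2) = 5.65326 / 0.814239 = 6.942998.
  gamma(1) = phi_1 gamma(0) + c_1 = (-0.431)(6.942998) + (-1.372) = -4.364432.
For k = 2 (> q): gamma(2) = phi_1 gamma(1) = (-0.431)(-4.364432) = 1.88107.
Therefore gamma(2) = 1.8811 (to 4 decimal places).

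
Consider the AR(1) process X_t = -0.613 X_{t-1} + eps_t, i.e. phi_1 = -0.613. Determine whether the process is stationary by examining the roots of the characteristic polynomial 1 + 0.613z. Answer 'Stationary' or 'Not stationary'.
\text{Stationary}

The AR(p) characteristic polynomial is P(z) = 1 + 0.613z.
Stationarity requires all roots to lie outside the unit circle, i.e. |z| > 1 for every root.
This is linear in z: 1 + (0.613) z = 0  =>  z = -1/(0.613) = -1.631321,  |z| = 1.631321.
Moduli of all roots: 1.6313.
All moduli strictly greater than 1? Yes.
Verdict: Stationary.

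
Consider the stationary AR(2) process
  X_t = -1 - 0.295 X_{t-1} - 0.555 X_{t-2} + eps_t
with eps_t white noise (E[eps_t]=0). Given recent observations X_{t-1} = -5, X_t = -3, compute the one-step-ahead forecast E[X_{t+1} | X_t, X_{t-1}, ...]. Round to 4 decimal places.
E[X_{t+1} \mid \mathcal F_t] = 2.6600

For an AR(p) model X_t = c + sum_i phi_i X_{t-i} + eps_t, the
one-step-ahead conditional mean is
  E[X_{t+1} | X_t, ...] = c + sum_i phi_i X_{t+1-i}.
Substitute known values:
  E[X_{t+1} | ...] = -1 + (-0.295) * (-3) + (-0.555) * (-5)
                   = 2.6600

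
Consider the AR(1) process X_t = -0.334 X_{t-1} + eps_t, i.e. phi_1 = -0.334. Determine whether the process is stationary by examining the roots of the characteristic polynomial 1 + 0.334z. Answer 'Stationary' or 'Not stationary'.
\text{Stationary}

The AR(p) characteristic polynomial is P(z) = 1 + 0.334z.
Stationarity requires all roots to lie outside the unit circle, i.e. |z| > 1 for every root.
This is linear in z: 1 + (0.334) z = 0  =>  z = -1/(0.334) = -2.994012,  |z| = 2.994012.
Moduli of all roots: 2.9940.
All moduli strictly greater than 1? Yes.
Verdict: Stationary.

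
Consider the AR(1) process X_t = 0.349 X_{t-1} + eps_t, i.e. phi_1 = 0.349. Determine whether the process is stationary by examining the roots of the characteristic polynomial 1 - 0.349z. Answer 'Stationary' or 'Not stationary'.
\text{Stationary}

The AR(p) characteristic polynomial is P(z) = 1 - 0.349z.
Stationarity requires all roots to lie outside the unit circle, i.e. |z| > 1 for every root.
This is linear in z: 1 + (-0.349) z = 0  =>  z = -1/(-0.349) = 2.86533,  |z| = 2.86533.
Moduli of all roots: 2.8653.
All moduli strictly greater than 1? Yes.
Verdict: Stationary.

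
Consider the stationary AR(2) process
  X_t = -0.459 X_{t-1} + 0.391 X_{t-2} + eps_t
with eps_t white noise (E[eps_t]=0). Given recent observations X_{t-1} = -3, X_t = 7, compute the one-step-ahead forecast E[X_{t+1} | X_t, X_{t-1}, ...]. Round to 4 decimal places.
E[X_{t+1} \mid \mathcal F_t] = -4.3860

For an AR(p) model X_t = c + sum_i phi_i X_{t-i} + eps_t, the
one-step-ahead conditional mean is
  E[X_{t+1} | X_t, ...] = c + sum_i phi_i X_{t+1-i}.
Substitute known values:
  E[X_{t+1} | ...] = (-0.459) * (7) + (0.391) * (-3)
                   = -4.3860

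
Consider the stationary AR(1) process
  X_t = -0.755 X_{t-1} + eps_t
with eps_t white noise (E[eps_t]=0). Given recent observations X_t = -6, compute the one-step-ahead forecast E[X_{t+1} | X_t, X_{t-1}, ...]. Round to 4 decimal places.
E[X_{t+1} \mid \mathcal F_t] = 4.5300

For an AR(p) model X_t = c + sum_i phi_i X_{t-i} + eps_t, the
one-step-ahead conditional mean is
  E[X_{t+1} | X_t, ...] = c + sum_i phi_i X_{t+1-i}.
Substitute known values:
  E[X_{t+1} | ...] = (-0.755) * (-6)
                   = 4.5300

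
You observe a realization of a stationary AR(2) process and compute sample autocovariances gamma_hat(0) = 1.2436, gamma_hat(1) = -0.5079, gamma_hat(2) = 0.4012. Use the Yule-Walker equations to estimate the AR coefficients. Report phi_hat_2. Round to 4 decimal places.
\hat\phi_{2} = 0.1870

The Yule-Walker equations for an AR(p) process read, in matrix form,
  Gamma_p phi = r_p,   with   (Gamma_p)_{ij} = gamma(|i - j|),
                       (r_p)_i = gamma(i),   i,j = 1..p.
Substitute the sample gammas (Toeplitz matrix and right-hand side of size 2):
  Gamma_p = [[1.2436, -0.5079], [-0.5079, 1.2436]]
  r_p     = [-0.5079, 0.4012]
Written out:
  1.2436 phi_1 - 0.5079 phi_2 = -0.5079
  -0.5079 phi_1 + 1.2436 phi_2 = 0.4012
Solve by Cramer's rule:
  det = gamma(0)^2 - gamma(1)^2 = (1.2436)^2 - (-0.5079)^2 = 1.54654096 - 0.25796241 = 1.28857855
  phi_hat_1 = [gamma(1) gamma(0) - gamma(1) gamma(2)] / det = [(-0.5079)(1.2436) - (-0.5079)(0.4012)] / 1.28857855 = -0.42785496 / 1.28857855 = -0.332
  phi_hat_2 = [gamma(0) gamma(2) - gamma(1)^2] / det = [(1.2436)(0.4012) - (-0.5079)^2] / 1.28857855 = 0.24096991 / 1.28857855 = 0.187
So phi_hat = [-0.3320, 0.1870].
Therefore phi_hat_2 = 0.1870.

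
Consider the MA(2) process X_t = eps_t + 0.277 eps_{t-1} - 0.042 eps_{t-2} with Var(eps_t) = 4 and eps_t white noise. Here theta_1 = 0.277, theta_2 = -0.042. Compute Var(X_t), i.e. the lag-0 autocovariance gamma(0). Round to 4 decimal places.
\gamma(0) = 4.3140

For an MA(q) process X_t = eps_t + sum_i theta_i eps_{t-i} with
Var(eps_t) = sigma^2, the variance is
  gamma(0) = sigma^2 * (1 + sum_i theta_i^2).
  sum_i theta_i^2 = (0.277)^2 + (-0.042)^2 = 0.076729 + 0.001764 = 0.078493.
  gamma(0) = 4 * (1 + 0.078493) = 4 * 1.078493 = 4.313972, which rounds to 4.3140.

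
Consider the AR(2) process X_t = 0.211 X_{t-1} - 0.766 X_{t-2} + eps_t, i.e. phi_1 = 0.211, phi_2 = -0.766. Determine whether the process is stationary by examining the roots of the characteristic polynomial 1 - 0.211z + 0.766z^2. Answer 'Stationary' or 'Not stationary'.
\text{Stationary}

The AR(p) characteristic polynomial is P(z) = 1 - 0.211z + 0.766z^2.
Stationarity requires all roots to lie outside the unit circle, i.e. |z| > 1 for every root.
Set 1 + (-0.211) z + (0.766) z^2 = 0, i.e. a z^2 + b z + c = 0 with a = 0.766, b = -0.211, c = 1.
Discriminant D = b^2 - 4ac = (-0.211)^2 - 4*(0.766)*1 = 0.044521 - (3.064) = -3.019479.
D < 0, so the roots are the complex-conjugate pair z = (-b +/- i sqrt(-D)) / (2a) = 0.1377 +/- 1.1342i.
For a conjugate pair |z|^2 = z * conj(z) = (product of roots) = c/a = 1/(0.766) = 1.305483, so |z| = sqrt(1.305483) = 1.1426 for both roots.
Moduli of all roots: 1.1426, 1.1426.
All moduli strictly greater than 1? Yes.
Verdict: Stationary.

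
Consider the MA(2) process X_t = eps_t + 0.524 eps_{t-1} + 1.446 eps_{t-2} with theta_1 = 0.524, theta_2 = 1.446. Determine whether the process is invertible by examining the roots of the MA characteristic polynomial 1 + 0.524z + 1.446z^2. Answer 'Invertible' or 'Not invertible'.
\text{Not invertible}

The MA(q) characteristic polynomial is P(z) = 1 + 0.524z + 1.446z^2.
Invertibility requires all roots to lie outside the unit circle, i.e. |z| > 1 for every root.
Set 1 + (0.524) z + (1.446) z^2 = 0, i.e. a z^2 + b z + c = 0 with a = 1.446, b = 0.524, c = 1.
Discriminant D = b^2 - 4ac = (0.524)^2 - 4*(1.446)*1 = 0.274576 - (5.784) = -5.509424.
D < 0, so the roots are the complex-conjugate pair z = (-b +/- i sqrt(-D)) / (2a) = -0.1812 +/- 0.8116i.
For a conjugate pair |z|^2 = z * conj(z) = (product of roots) = c/a = 1/(1.446) = 0.691563, so |z| = sqrt(0.691563) = 0.8316 for both roots.
Moduli of all roots: 0.8316, 0.8316.
All moduli strictly greater than 1? No.
Verdict: Not invertible.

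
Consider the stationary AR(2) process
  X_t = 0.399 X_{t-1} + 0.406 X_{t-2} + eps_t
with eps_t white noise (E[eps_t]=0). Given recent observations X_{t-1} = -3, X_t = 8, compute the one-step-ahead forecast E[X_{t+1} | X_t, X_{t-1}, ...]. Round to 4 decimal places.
E[X_{t+1} \mid \mathcal F_t] = 1.9740

For an AR(p) model X_t = c + sum_i phi_i X_{t-i} + eps_t, the
one-step-ahead conditional mean is
  E[X_{t+1} | X_t, ...] = c + sum_i phi_i X_{t+1-i}.
Substitute known values:
  E[X_{t+1} | ...] = (0.399) * (8) + (0.406) * (-3)
                   = 1.9740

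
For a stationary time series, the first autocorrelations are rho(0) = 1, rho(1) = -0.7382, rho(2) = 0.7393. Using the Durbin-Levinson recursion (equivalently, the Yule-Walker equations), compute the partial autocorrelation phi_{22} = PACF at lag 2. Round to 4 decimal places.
\phi_{22} = 0.4271

The PACF at lag k is phi_{kk}, the last component of the solution
to the Yule-Walker system G_k phi = r_k where
  (G_k)_{ij} = rho(|i - j|), (r_k)_i = rho(i), i,j = 1..k.
Equivalently, Durbin-Levinson gives phi_{kk} iteratively:
  phi_{11} = rho(1)
  phi_{kk} = [rho(k) - sum_{j=1..k-1} phi_{k-1,j} rho(k-j)]
            / [1 - sum_{j=1..k-1} phi_{k-1,j} rho(j)],
  phi_{k,j} = phi_{k-1,j} - phi_{kk} phi_{k-1,k-j},  j = 1..k-1.
Step k = 1:
  phi_11 = rho(1) = -0.7382.
Step k = 2:
  phi_22 = [rho(2) - phi_11 rho(1)] / [1 - phi_11 rho(1)] = [0.7393 - (-0.7382)(-0.7382)] / [1 - (-0.7382)(-0.7382)]
         = 0.19436076 / 0.45506076 = 0.4271.
Therefore phi_{22} = 0.4271.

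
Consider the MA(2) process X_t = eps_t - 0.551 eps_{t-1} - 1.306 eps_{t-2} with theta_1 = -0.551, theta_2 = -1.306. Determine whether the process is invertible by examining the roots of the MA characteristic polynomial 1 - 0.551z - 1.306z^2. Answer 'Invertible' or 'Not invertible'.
\text{Not invertible}

The MA(q) characteristic polynomial is P(z) = 1 - 0.551z - 1.306z^2.
Invertibility requires all roots to lie outside the unit circle, i.e. |z| > 1 for every root.
Set 1 + (-0.551) z + (-1.306) z^2 = 0, i.e. a z^2 + b z + c = 0 with a = -1.306, b = -0.551, c = 1.
Discriminant D = b^2 - 4ac = (-0.551)^2 - 4*(-1.306)*1 = 0.303601 - (-5.224) = 5.527601.
D >= 0, so the roots are real: z = (-b +/- sqrt(D)) / (2a) = (0.551 +/- 2.351085) / (-2.612).
  z_1 = (0.551 + 2.351085) / (-2.612) = -1.1111,   |z_1| = 1.1111.
  z_2 = (0.551 - 2.351085) / (-2.612) = 0.6892,   |z_2| = 0.6892.
Moduli of all roots: 1.1111, 0.6892.
All moduli strictly greater than 1? No.
Verdict: Not invertible.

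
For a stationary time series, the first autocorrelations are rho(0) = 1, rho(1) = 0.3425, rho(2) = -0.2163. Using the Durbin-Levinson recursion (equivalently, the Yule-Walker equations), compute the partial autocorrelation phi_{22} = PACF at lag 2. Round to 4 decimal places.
\phi_{22} = -0.3779

The PACF at lag k is phi_{kk}, the last component of the solution
to the Yule-Walker system G_k phi = r_k where
  (G_k)_{ij} = rho(|i - j|), (r_k)_i = rho(i), i,j = 1..k.
Equivalently, Durbin-Levinson gives phi_{kk} iteratively:
  phi_{11} = rho(1)
  phi_{kk} = [rho(k) - sum_{j=1..k-1} phi_{k-1,j} rho(k-j)]
            / [1 - sum_{j=1..k-1} phi_{k-1,j} rho(j)],
  phi_{k,j} = phi_{k-1,j} - phi_{kk} phi_{k-1,k-j},  j = 1..k-1.
Step k = 1:
  phi_11 = rho(1) = 0.3425.
Step k = 2:
  phi_22 = [rho(2) - phi_11 rho(1)] / [1 - phi_11 rho(1)] = [-0.2163 - (0.3425)(0.3425)] / [1 - (0.3425)(0.3425)]
         = -0.33360625 / 0.88269375 = -0.3779.
Therefore phi_{22} = -0.3779.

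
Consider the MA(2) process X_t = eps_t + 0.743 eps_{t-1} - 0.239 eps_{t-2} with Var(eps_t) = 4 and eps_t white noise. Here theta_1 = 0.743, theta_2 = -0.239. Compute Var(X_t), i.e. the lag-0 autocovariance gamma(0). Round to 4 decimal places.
\gamma(0) = 6.4367

For an MA(q) process X_t = eps_t + sum_i theta_i eps_{t-i} with
Var(eps_t) = sigma^2, the variance is
  gamma(0) = sigma^2 * (1 + sum_i theta_i^2).
  sum_i theta_i^2 = (0.743)^2 + (-0.239)^2 = 0.552049 + 0.057121 = 0.60917.
  gamma(0) = 4 * (1 + 0.60917) = 4 * 1.60917 = 6.43668, which rounds to 6.4367.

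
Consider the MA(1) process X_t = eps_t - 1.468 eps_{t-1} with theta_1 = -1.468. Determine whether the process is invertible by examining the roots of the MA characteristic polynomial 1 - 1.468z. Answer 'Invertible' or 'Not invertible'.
\text{Not invertible}

The MA(q) characteristic polynomial is P(z) = 1 - 1.468z.
Invertibility requires all roots to lie outside the unit circle, i.e. |z| > 1 for every root.
This is linear in z: 1 + (-1.468) z = 0  =>  z = -1/(-1.468) = 0.681199,  |z| = 0.681199.
Moduli of all roots: 0.6812.
All moduli strictly greater than 1? No.
Verdict: Not invertible.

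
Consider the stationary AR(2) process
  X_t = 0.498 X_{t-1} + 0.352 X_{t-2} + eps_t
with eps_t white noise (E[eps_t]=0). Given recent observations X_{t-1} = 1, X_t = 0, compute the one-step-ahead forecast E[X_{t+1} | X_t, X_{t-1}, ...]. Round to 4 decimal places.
E[X_{t+1} \mid \mathcal F_t] = 0.3520

For an AR(p) model X_t = c + sum_i phi_i X_{t-i} + eps_t, the
one-step-ahead conditional mean is
  E[X_{t+1} | X_t, ...] = c + sum_i phi_i X_{t+1-i}.
Substitute known values:
  E[X_{t+1} | ...] = (0.498) * (0) + (0.352) * (1)
                   = 0.3520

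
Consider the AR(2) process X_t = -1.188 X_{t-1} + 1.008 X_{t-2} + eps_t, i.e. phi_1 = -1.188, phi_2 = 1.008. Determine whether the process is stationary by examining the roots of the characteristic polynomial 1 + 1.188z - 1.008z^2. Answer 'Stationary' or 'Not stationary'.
\text{Not stationary}

The AR(p) characteristic polynomial is P(z) = 1 + 1.188z - 1.008z^2.
Stationarity requires all roots to lie outside the unit circle, i.e. |z| > 1 for every root.
Set 1 + (1.188) z + (-1.008) z^2 = 0, i.e. a z^2 + b z + c = 0 with a = -1.008, b = 1.188, c = 1.
Discriminant D = b^2 - 4ac = (1.188)^2 - 4*(-1.008)*1 = 1.411344 - (-4.032) = 5.443344.
D >= 0, so the roots are real: z = (-b +/- sqrt(D)) / (2a) = (-1.188 +/- 2.333098) / (-2.016).
  z_1 = (-1.188 + 2.333098) / (-2.016) = -0.568,   |z_1| = 0.568.
  z_2 = (-1.188 - 2.333098) / (-2.016) = 1.7466,   |z_2| = 1.7466.
Moduli of all roots: 0.5680, 1.7466.
All moduli strictly greater than 1? No.
Verdict: Not stationary.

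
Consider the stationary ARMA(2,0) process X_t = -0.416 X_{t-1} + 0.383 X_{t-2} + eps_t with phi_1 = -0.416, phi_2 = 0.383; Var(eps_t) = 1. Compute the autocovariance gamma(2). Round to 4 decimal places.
\gamma(2) = 1.4256

Multiply the model equation by X_{t-k} and take expectations. With theta_0 = psi_0 = 1 and psi_j the MA(infinity) weights, this gives
  gamma(k) - sum_i phi_i gamma(k-i) = c_k,
  c_k = sigma^2 * sum_{j=k..q} theta_j psi_{j-k}   (c_k = 0 for k > q),
using gamma(-m) = gamma(m).
Pure AR (q = 0): c_0 = sigma^2 = 1, c_k = 0 for k >= 1.
Equations for k = 0, 1, 2 (AR order 2, c_2 = 0):
  (E0) gamma(0) = phi_1 gamma(1) + phi_2 gamma(2) + c_0
  (E1) gamma(1) = phi_1 gamma(0) + phi_2 gamma(1) + c_1
  (E2) gamma(2) = phi_1 gamma(1) + phi_2 gamma(0)
From (E1): gamma(1) = A gamma(0) + B with
  A = phi_1 / (1 - phi_2) = -0.416 / 0.617 = -0.67423,   B = c_1 / (1 - phi_2) = 0 / 0.617 = 0.
Insert (E2) into (E0): gamma(0) (1 - phi_2^2) = phi_1 (1 + phi_2) gamma(1) + c_0.
  phi_1 (1 + phi_2) = (-0.416)(1.383) = -0.575328,   1 - phi_2^2 = 0.853311.
Replace gamma(1) by A gamma(0) + B and collect gamma(0):
  gamma(0) [0.853311 - (-0.575328)(-0.67423)] = c_0 = 1
  gamma(0) * 0.465408 = 1
  gamma(0) = 1 / 0.465408 = 2.148655.
  gamma(1) = A gamma(0) = (-0.67423)(2.148655) = -1.448688.
  gamma(2) = phi_1 gamma(1) + phi_2 gamma(0) = (-0.416)(-1.448688) + (0.383)(2.148655) = 1.425589.
Therefore gamma(2) = 1.4256 (to 4 decimal places).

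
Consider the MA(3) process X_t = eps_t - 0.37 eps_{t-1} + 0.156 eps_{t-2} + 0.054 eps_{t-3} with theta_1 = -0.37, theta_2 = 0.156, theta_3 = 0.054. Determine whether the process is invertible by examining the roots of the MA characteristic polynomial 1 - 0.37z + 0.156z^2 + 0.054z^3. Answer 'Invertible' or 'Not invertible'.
\text{Invertible}

The MA(q) characteristic polynomial is P(z) = 1 - 0.37z + 0.156z^2 + 0.054z^3.
Invertibility requires all roots to lie outside the unit circle, i.e. |z| > 1 for every root.
Degree 3: look for a simple real root z0 first, then factor out (1 - z/z0) and solve the remaining quadratic.
Testing z0 = -5: P(-5) = 1 + (-0.37)(-5) + (0.156)(-5)^2 + (0.054)(-5)^3
  = 1 + (1.85) + (3.9) + (-6.75) = 0.  So z_0 = -5 is a root, |z_0| = 5.
Divide out the factor (1 + 0.2 z) = (1 - z/z0) (since 1/z0 = -0.2):
  P(z) = (1 + 0.2 z)(1 + (-0.57) z + (0.27) z^2)
  [check: z-coef -0.57 - (-0.2) = -0.37; z^2-coef 0.27 - (-0.2)(-0.57) = 0.156; z^3-coef -(-0.2)(0.27) = 0.054.]
Remaining roots from the quadratic factor 1 + (-0.57) z + (0.27) z^2:
  Set 1 + (-0.57) z + (0.27) z^2 = 0, i.e. a z^2 + b z + c = 0 with a = 0.27, b = -0.57, c = 1.
  Discriminant D = b^2 - 4ac = (-0.57)^2 - 4*(0.27)*1 = 0.3249 - (1.08) = -0.7551.
  D < 0, so the roots are the complex-conjugate pair z = (-b +/- i sqrt(-D)) / (2a) = 1.0556 +/- 1.6092i.
  For a conjugate pair |z|^2 = z * conj(z) = (product of roots) = c/a = 1/(0.27) = 3.703704, so |z| = sqrt(3.703704) = 1.9245 for both roots.
Moduli of all roots: 5.0000, 1.9245, 1.9245.
All moduli strictly greater than 1? Yes.
Verdict: Invertible.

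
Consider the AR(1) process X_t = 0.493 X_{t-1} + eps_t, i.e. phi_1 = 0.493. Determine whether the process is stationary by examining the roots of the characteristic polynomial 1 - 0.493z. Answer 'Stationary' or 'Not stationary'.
\text{Stationary}

The AR(p) characteristic polynomial is P(z) = 1 - 0.493z.
Stationarity requires all roots to lie outside the unit circle, i.e. |z| > 1 for every root.
This is linear in z: 1 + (-0.493) z = 0  =>  z = -1/(-0.493) = 2.028398,  |z| = 2.028398.
Moduli of all roots: 2.0284.
All moduli strictly greater than 1? Yes.
Verdict: Stationary.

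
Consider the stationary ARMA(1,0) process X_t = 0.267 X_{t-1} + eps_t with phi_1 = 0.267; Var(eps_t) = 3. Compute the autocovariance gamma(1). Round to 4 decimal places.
\gamma(1) = 0.8625

Multiply the model equation by X_{t-k} and take expectations. With theta_0 = psi_0 = 1 and psi_j the MA(infinity) weights, this gives
  gamma(k) - sum_i phi_i gamma(k-i) = c_k,
  c_k = sigma^2 * sum_{j=k..q} theta_j psi_{j-k}   (c_k = 0 for k > q),
using gamma(-m) = gamma(m).
Pure AR (q = 0): c_0 = sigma^2 = 3, c_k = 0 for k >= 1.
Equations for k = 0 and k = 1 (AR order 1):
  gamma(0) = phi_1 gamma(1) + c_0
  gamma(1) = phi_1 gamma(0) + c_1
Substituting the second into the first: gamma(0) (1 - phi_1^2) = c_0 + phi_1 c_1, so
  gamma(0) = c_0 / (1 - phi_1^2) = 3 / (1 - (0.267)^2) = 3 / 0.928711 = 3.230284.
  gamma(1) = phi_1 gamma(0) = (0.267)(3.230284) = 0.862486.
Therefore gamma(1) = 0.8625 (to 4 decimal places).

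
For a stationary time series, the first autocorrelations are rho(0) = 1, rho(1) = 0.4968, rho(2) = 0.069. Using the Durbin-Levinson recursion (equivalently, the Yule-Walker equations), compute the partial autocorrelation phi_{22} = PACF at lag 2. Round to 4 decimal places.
\phi_{22} = -0.2361

The PACF at lag k is phi_{kk}, the last component of the solution
to the Yule-Walker system G_k phi = r_k where
  (G_k)_{ij} = rho(|i - j|), (r_k)_i = rho(i), i,j = 1..k.
Equivalently, Durbin-Levinson gives phi_{kk} iteratively:
  phi_{11} = rho(1)
  phi_{kk} = [rho(k) - sum_{j=1..k-1} phi_{k-1,j} rho(k-j)]
            / [1 - sum_{j=1..k-1} phi_{k-1,j} rho(j)],
  phi_{k,j} = phi_{k-1,j} - phi_{kk} phi_{k-1,k-j},  j = 1..k-1.
Step k = 1:
  phi_11 = rho(1) = 0.4968.
Step k = 2:
  phi_22 = [rho(2) - phi_11 rho(1)] / [1 - phi_11 rho(1)] = [0.069 - (0.4968)(0.4968)] / [1 - (0.4968)(0.4968)]
         = -0.17781024 / 0.75318976 = -0.2361.
Therefore phi_{22} = -0.2361.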